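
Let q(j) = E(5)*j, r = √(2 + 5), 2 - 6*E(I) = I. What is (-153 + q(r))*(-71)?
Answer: 10863 + 71*√7/2 ≈ 10957.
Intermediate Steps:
E(I) = ⅓ - I/6
r = √7 ≈ 2.6458
q(j) = -j/2 (q(j) = (⅓ - ⅙*5)*j = (⅓ - ⅚)*j = -j/2)
(-153 + q(r))*(-71) = (-153 - √7/2)*(-71) = 10863 + 71*√7/2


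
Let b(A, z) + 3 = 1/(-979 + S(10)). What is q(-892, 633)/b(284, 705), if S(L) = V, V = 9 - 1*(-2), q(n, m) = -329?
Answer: 45496/415 ≈ 109.63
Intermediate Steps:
V = 11 (V = 9 + 2 = 11)
S(L) = 11
b(A, z) = -2905/968 (b(A, z) = -3 + 1/(-979 + 11) = -3 + 1/(-968) = -3 - 1/968 = -2905/968)
q(-892, 633)/b(284, 705) = -329/(-2905/968) = -329*(-968/2905) = 45496/415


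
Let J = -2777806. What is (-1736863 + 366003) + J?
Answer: -4148666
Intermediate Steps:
(-1736863 + 366003) + J = (-1736863 + 366003) - 2777806 = -1370860 - 2777806 = -4148666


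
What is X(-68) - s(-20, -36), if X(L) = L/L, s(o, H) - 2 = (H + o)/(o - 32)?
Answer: -27/13 ≈ -2.0769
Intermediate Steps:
s(o, H) = 2 + (H + o)/(-32 + o) (s(o, H) = 2 + (H + o)/(o - 32) = 2 + (H + o)/(-32 + o))
X(L) = 1
X(-68) - s(-20, -36) = 1 - (-64 - 36 + 3*(-20))/(-32 - 20) = 1 - (-64 - 36 - 60)/(-52) = 1 - (-1)*(-160)/52 = 1 - 1*40/13 = 1 - 40/13 = -27/13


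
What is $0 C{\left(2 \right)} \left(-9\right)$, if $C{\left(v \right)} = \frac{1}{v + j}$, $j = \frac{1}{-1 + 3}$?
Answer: $0$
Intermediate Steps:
$j = \frac{1}{2} \approx 0.5$
$C{\left(v \right)} = \frac{1}{\frac{1}{2} + v}$ ($C{\left(v \right)} = \frac{1}{v + \frac{1}{2}} = \frac{1}{\frac{1}{2} + v}$)
$0 C{\left(2 \right)} \left(-9\right) = 0 \frac{2}{1 + 2 \cdot 2} \left(-9\right) = 0 \frac{2}{1 + 4} \left(-9\right) = 0 \cdot \frac{2}{5} \left(-9\right) = 0 \left(-9\right) = 0$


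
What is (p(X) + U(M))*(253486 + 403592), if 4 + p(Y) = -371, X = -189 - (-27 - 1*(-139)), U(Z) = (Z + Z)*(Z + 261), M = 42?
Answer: 16477545006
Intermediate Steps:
U(Z) = 2*Z*(261 + Z) (U(Z) = (2*Z)*(261 + Z) = 2*Z*(261 + Z))
X = -301 (X = -189 - (-27 + 139) = -189 - 1*112 = -189 - 112 = -301)
p(Y) = -375 (p(Y) = -4 - 371 = -375)
(p(X) + U(M))*(253486 + 403592) = (-375 + 2*42*(261 + 42))*(253486 + 403592) = (-375 + 2*42*303)*657078 = (-375 + 25452)*657078 = 25077*657078 = 16477545006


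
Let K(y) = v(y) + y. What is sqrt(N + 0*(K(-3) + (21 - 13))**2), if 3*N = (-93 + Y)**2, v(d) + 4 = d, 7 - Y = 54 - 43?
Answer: 97*sqrt(3)/3 ≈ 56.003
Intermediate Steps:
Y = -4 (Y = 7 - (54 - 43) = 7 - 1*11 = 7 - 11 = -4)
v(d) = -4 + d
N = 9409/3 (N = (-93 - 4)**2/3 = (1/3)*(-97)**2 = (1/3)*9409 = 9409/3 ≈ 3136.3)
K(y) = -4 + 2*y (K(y) = (-4 + y) + y = -4 + 2*y)
sqrt(N + 0*(K(-3) + (21 - 13))**2) = sqrt(9409/3 + 0*((-4 + 2*(-3)) + (21 - 13))**2) = sqrt(9409/3 + 0*((-4 - 6) + 8)**2) = sqrt(9409/3 + 0*(-10 + 8)**2) = sqrt(9409/3 + 0*(-2)**2) = sqrt(9409/3 + 0*4) = sqrt(9409/3 + 0) = sqrt(9409/3) = 97*sqrt(3)/3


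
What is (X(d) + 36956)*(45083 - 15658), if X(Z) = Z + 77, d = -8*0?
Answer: 1089696025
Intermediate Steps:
d = 0
X(Z) = 77 + Z
(X(d) + 36956)*(45083 - 15658) = ((77 + 0) + 36956)*(45083 - 15658) = (77 + 36956)*29425 = 37033*29425 = 1089696025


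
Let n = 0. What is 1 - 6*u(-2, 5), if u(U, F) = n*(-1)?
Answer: 1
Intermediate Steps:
u(U, F) = 0 (u(U, F) = 0*(-1) = 0)
1 - 6*u(-2, 5) = 1 - 6*0 = 1 + 0 = 1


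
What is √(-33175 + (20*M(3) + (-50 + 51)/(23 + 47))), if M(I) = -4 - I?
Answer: I*√163243430/70 ≈ 182.52*I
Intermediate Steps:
√(-33175 + (20*M(3) + (-50 + 51)/(23 + 47))) = √(-33175 + (20*(-4 - 1*3) + (-50 + 51)/(23 + 47))) = √(-33175 + (20*(-4 - 3) + 1/70)) = √(-33175 + (20*(-7) + 1*(1/70))) = √(-33175 + (-140 + 1/70)) = √(-33175 - 9799/70) = √(-2332049/70) = I*√163243430/70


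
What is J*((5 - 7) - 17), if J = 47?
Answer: -893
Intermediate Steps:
J*((5 - 7) - 17) = 47*((5 - 7) - 17) = 47*(-2 - 17) = 47*(-19) = -893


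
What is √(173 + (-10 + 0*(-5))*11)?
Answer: 3*√7 ≈ 7.9373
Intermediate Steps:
√(173 + (-10 + 0*(-5))*11) = √(173 + (-10 + 0)*11) = √(173 - 10*11) = √(173 - 110) = √63 = 3*√7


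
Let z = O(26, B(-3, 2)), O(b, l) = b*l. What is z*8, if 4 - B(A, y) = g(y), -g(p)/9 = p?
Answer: 4576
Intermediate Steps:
g(p) = -9*p
B(A, y) = 4 + 9*y (B(A, y) = 4 - (-9)*y = 4 + 9*y)
z = 572 (z = 26*(4 + 9*2) = 26*(4 + 18) = 26*22 = 572)
z*8 = 572*8 = 4576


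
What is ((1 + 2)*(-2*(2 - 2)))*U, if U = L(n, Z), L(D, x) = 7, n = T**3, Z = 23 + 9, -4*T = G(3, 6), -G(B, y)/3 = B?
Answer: 0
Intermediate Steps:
G(B, y) = -3*B
T = 9/4 (T = -(-3)*3/4 = -1/4*(-9) = 9/4 ≈ 2.2500)
Z = 32
n = 729/64 (n = (9/4)**3 = 729/64 ≈ 11.391)
U = 7
((1 + 2)*(-2*(2 - 2)))*U = ((1 + 2)*(-2*(2 - 2)))*7 = (3*(-2*0))*7 = (3*0)*7 = 0*7 = 0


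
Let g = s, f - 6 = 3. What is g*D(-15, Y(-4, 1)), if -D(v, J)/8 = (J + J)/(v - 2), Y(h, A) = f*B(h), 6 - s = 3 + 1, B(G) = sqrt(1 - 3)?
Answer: 288*I*sqrt(2)/17 ≈ 23.958*I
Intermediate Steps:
B(G) = I*sqrt(2) (B(G) = sqrt(-2) = I*sqrt(2))
f = 9 (f = 6 + 3 = 9)
s = 2 (s = 6 - (3 + 1) = 6 - 1*4 = 6 - 4 = 2)
Y(h, A) = 9*I*sqrt(2) (Y(h, A) = 9*(I*sqrt(2)) = 9*I*sqrt(2))
g = 2
D(v, J) = -16*J/(-2 + v) (D(v, J) = -8*(J + J)/(v - 2) = -8*2*J/(-2 + v) = -16*J/(-2 + v))
g*D(-15, Y(-4, 1)) = 2*(-16*9*I*sqrt(2)/(-2 - 15)) = 2*(-16*9*I*sqrt(2)/(-17)) = 2*(-16*9*I*sqrt(2)*(-1/17)) = 2*(144*I*sqrt(2)/17) = 288*I*sqrt(2)/17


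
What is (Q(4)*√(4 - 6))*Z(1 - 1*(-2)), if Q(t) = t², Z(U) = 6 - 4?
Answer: 32*I*√2 ≈ 45.255*I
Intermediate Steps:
Z(U) = 2
(Q(4)*√(4 - 6))*Z(1 - 1*(-2)) = (4²*√(4 - 6))*2 = (16*√(-2))*2 = (16*(I*√2))*2 = (16*I*√2)*2 = 32*I*√2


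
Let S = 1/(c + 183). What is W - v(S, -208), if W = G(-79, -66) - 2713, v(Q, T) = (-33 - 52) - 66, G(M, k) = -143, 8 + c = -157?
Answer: -2705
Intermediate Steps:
c = -165 (c = -8 - 157 = -165)
S = 1/18 (S = 1/(-165 + 183) = 1/18 ≈ 0.055556)
v(Q, T) = -151 (v(Q, T) = -85 - 66 = -151)
W = -2856 (W = -143 - 2713 = -2856)
W - v(S, -208) = -2856 - 1*(-151) = -2856 + 151 = -2705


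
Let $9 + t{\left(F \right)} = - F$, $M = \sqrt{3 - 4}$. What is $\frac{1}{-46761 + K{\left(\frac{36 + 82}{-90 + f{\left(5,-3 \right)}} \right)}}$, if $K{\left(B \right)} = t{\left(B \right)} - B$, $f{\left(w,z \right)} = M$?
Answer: $- \frac{189431265}{8859203594498} - \frac{59 i}{4429601797249} \approx -2.1382 \cdot 10^{-5} - 1.3319 \cdot 10^{-11} i$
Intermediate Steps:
$M = i$ ($M = \sqrt{-1} = i \approx 1.0 i$)
$f{\left(w,z \right)} = i$
$t{\left(F \right)} = -9 - F$
$K{\left(B \right)} = -9 - 2 B$ ($K{\left(B \right)} = \left(-9 - B\right) - B = -9 - 2 B$)
$\frac{1}{-46761 + K{\left(\frac{36 + 82}{-90 + f{\left(5,-3 \right)}} \right)}} = \frac{1}{-46761 - \left(9 + 2 \frac{36 + 82}{-90 + i}\right)} = \frac{1}{-46761 - \left(9 + 2 \cdot 118 \frac{-90 - i}{8101}\right)} = \frac{1}{-46761 - \left(9 + 2 \frac{118 \left(-90 - i\right)}{8101}\right)} = \frac{1}{-46761 - \left(9 + \frac{236 \left(-90 - i\right)}{8101}\right)} = \frac{1}{-46770 - \frac{236 \left(-90 - i\right)}{8101}}$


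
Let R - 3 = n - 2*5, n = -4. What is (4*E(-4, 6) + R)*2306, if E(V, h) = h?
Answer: 29978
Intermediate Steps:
R = -11 (R = 3 + (-4 - 2*5) = 3 + (-4 - 10) = 3 - 14 = -11)
(4*E(-4, 6) + R)*2306 = (4*6 - 11)*2306 = (24 - 11)*2306 = 13*2306 = 29978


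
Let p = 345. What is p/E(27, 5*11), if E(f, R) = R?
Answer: 69/11 ≈ 6.2727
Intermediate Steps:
p/E(27, 5*11) = 345/((5*11)) = 345/55 = 345*(1/55) = 69/11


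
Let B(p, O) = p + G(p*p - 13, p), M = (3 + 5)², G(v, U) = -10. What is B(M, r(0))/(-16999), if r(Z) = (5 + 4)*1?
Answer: -54/16999 ≈ -0.0031767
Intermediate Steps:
M = 64 (M = 8² = 64)
r(Z) = 9 (r(Z) = 9*1 = 9)
B(p, O) = -10 + p (B(p, O) = p - 10 = -10 + p)
B(M, r(0))/(-16999) = (-10 + 64)/(-16999) = 54*(-1/16999) = -54/16999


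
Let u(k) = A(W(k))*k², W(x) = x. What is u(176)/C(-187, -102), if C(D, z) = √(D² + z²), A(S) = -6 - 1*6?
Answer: -371712*√157/2669 ≈ -1745.1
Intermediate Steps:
A(S) = -12 (A(S) = -6 - 6 = -12)
u(k) = -12*k²
u(176)/C(-187, -102) = (-12*176²)/(√((-187)² + (-102)²)) = (-12*30976)/(√(34969 + 10404)) = -371712*√157/2669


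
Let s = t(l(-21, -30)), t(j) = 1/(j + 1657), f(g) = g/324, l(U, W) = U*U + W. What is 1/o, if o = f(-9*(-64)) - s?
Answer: 18612/33079 ≈ 0.56265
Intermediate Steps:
l(U, W) = W + U**2 (l(U, W) = U**2 + W = W + U**2)
f(g) = g/324 (f(g) = g*(1/324) = g/324)
t(j) = 1/(1657 + j)
s = 1/2068 (s = 1/(1657 + (-30 + (-21)**2)) = 1/(1657 + (-30 + 441)) = 1/(1657 + 411) = 1/2068 ≈ 0.00048356)
o = 33079/18612 (o = (-9*(-64))/324 - 1*1/2068 = (1/324)*576 - 1/2068 = 16/9 - 1/2068 = 33079/18612 ≈ 1.7773)
1/o = 1/(33079/18612) = 18612/33079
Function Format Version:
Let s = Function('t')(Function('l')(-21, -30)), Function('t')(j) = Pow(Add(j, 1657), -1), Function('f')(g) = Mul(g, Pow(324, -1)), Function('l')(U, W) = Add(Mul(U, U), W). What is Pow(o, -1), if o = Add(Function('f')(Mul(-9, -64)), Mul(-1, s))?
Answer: Rational(18612, 33079) ≈ 0.56265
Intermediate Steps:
Function('l')(U, W) = Add(W, Pow(U, 2)) (Function('l')(U, W) = Add(Pow(U, 2), W) = Add(W, Pow(U, 2)))
Function('f')(g) = Mul(Rational(1, 324), g) (Function('f')(g) = Mul(g, Rational(1, 324)) = Mul(Rational(1, 324), g))
Function('t')(j) = Pow(Add(1657, j), -1)
s = Rational(1, 2068) (s = Pow(Add(1657, Add(-30, Pow(-21, 2))), -1) = Pow(Add(1657, Add(-30, 441)), -1) = Pow(Add(1657, 411), -1) = Pow(2068, -1) = Rational(1, 2068) ≈ 0.00048356)
o = Rational(33079, 18612) (o = Add(Mul(Rational(1, 324), Mul(-9, -64)), Mul(-1, Rational(1, 2068))) = Add(Mul(Rational(1, 324), 576), Rational(-1, 2068)) = Add(Rational(16, 9), Rational(-1, 2068)) = Rational(33079, 18612) ≈ 1.7773)
Pow(o, -1) = Pow(Rational(33079, 18612), -1) = Rational(18612, 33079)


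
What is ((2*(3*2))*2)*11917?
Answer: 286008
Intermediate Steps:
((2*(3*2))*2)*11917 = ((2*6)*2)*11917 = (12*2)*11917 = 24*11917 = 286008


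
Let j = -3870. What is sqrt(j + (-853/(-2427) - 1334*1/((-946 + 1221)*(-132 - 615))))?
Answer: I*sqrt(474998140414437673)/11079255 ≈ 62.206*I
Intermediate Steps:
sqrt(j + (-853/(-2427) - 1334*1/((-946 + 1221)*(-132 - 615)))) = sqrt(-3870 + (-853/(-2427) - 1334*1/((-946 + 1221)*(-132 - 615)))) = sqrt(-3870 + (-853*(-1/2427) - 1334/(275*(-747)))) = sqrt(-3870 + (853/2427 - 1334/(-205425))) = sqrt(-3870 + (853/2427 - 1334*(-1/205425))) = sqrt(-3870 + (853/2427 + 1334/205425)) = sqrt(-3870 + 59488381/166188825) = sqrt(-643091264369/166188825) = I*sqrt(474998140414437673)/11079255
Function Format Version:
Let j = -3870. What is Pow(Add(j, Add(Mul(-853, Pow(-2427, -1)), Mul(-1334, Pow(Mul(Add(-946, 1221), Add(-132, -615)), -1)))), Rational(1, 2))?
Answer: Mul(Rational(1, 11079255), I, Pow(474998140414437673, Rational(1, 2))) ≈ Mul(62.206, I)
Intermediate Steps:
Pow(Add(j, Add(Mul(-853, Pow(-2427, -1)), Mul(-1334, Pow(Mul(Add(-946, 1221), Add(-132, -615)), -1)))), Rational(1, 2)) = Pow(Add(-3870, Add(Mul(-853, Pow(-2427, -1)), Mul(-1334, Pow(Mul(Add(-946, 1221), Add(-132, -615)), -1)))), Rational(1, 2)) = Pow(Add(-3870, Add(Mul(-853, Rational(-1, 2427)), Mul(-1334, Pow(Mul(275, -747), -1)))), Rational(1, 2)) = Pow(Add(-3870, Add(Rational(853, 2427), Mul(-1334, Pow(-205425, -1)))), Rational(1, 2)) = Pow(Add(-3870, Add(Rational(853, 2427), Mul(-1334, Rational(-1, 205425)))), Rational(1, 2)) = Pow(Add(-3870, Add(Rational(853, 2427), Rational(1334, 205425))), Rational(1, 2)) = Pow(Add(-3870, Rational(59488381, 166188825)), Rational(1, 2)) = Pow(Rational(-643091264369, 166188825), Rational(1, 2)) = Mul(Rational(1, 11079255), I, Pow(474998140414437673, Rational(1, 2)))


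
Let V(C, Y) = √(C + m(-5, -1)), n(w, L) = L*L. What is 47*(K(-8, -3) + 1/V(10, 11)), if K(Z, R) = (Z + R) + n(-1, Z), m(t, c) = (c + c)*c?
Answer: 2491 + 47*√3/6 ≈ 2504.6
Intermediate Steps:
m(t, c) = 2*c² (m(t, c) = (2*c)*c = 2*c²)
n(w, L) = L²
V(C, Y) = √(2 + C) (V(C, Y) = √(C + 2*(-1)²) = √(C + 2*1) = √(C + 2) = √(2 + C))
K(Z, R) = R + Z + Z² (K(Z, R) = (Z + R) + Z² = (R + Z) + Z² = R + Z + Z²)
47*(K(-8, -3) + 1/V(10, 11)) = 47*((-3 - 8 + (-8)²) + 1/(√(2 + 10))) = 47*((-3 - 8 + 64) + 1/(√12)) = 47*(53 + 1/(2*√3)) = 47*(53 + √3/6) = 2491 + 47*√3/6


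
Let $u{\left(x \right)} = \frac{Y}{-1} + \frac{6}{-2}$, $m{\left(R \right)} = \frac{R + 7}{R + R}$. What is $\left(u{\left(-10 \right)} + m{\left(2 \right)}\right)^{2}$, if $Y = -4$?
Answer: $\frac{169}{16} \approx 10.563$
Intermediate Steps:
$m{\left(R \right)} = \frac{7 + R}{2 R}$
$u{\left(x \right)} = 1$ ($u{\left(x \right)} = - \frac{4}{-1} + \frac{6}{-2} = \left(-4\right) \left(-1\right) + 6 \left(- \frac{1}{2}\right) = 4 - 3 = 1$)
$\left(u{\left(-10 \right)} + m{\left(2 \right)}\right)^{2} = \left(1 + \frac{7 + 2}{2 \cdot 2}\right)^{2} = \left(1 + \frac{1}{2} \cdot \frac{1}{2} \cdot 9\right)^{2} = \left(1 + \frac{9}{4}\right)^{2} = \left(\frac{13}{4}\right)^{2} = \frac{169}{16}$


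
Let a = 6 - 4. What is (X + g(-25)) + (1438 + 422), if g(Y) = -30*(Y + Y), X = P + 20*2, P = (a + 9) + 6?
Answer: 3417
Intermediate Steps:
a = 2
P = 17 (P = (2 + 9) + 6 = 11 + 6 = 17)
X = 57 (X = 17 + 20*2 = 17 + 40 = 57)
g(Y) = -60*Y
(X + g(-25)) + (1438 + 422) = (57 - 60*(-25)) + (1438 + 422) = (57 + 1500) + 1860 = 1557 + 1860 = 3417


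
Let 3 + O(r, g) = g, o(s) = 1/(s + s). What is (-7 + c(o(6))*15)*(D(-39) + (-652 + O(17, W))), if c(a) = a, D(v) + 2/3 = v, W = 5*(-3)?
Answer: 48967/12 ≈ 4080.6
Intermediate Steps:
W = -15
D(v) = -⅔ + v
o(s) = 1/(2*s)
O(r, g) = -3 + g
(-7 + c(o(6))*15)*(D(-39) + (-652 + O(17, W))) = (-7 + ((½)/6)*15)*((-⅔ - 39) + (-652 + (-3 - 15))) = (-7 + ((½)*(⅙))*15)*(-119/3 + (-652 - 18)) = (-7 + (1/12)*15)*(-119/3 - 670) = (-7 + 5/4)*(-2129/3) = -23/4*(-2129/3) = 48967/12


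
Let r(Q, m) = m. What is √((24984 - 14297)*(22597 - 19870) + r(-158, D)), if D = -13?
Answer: 14*√148691 ≈ 5398.5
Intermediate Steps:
√((24984 - 14297)*(22597 - 19870) + r(-158, D)) = √((24984 - 14297)*(22597 - 19870) - 13) = √(10687*2727 - 13) = √(29143449 - 13) = √29143436 = 14*√148691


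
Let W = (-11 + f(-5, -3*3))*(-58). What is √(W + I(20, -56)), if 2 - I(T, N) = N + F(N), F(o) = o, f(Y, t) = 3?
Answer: 17*√2 ≈ 24.042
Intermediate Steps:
I(T, N) = 2 - 2*N (I(T, N) = 2 - (N + N) = 2 - 2*N)
W = 464 (W = (-11 + 3)*(-58) = -8*(-58) = 464)
√(W + I(20, -56)) = √(464 + (2 - 2*(-56))) = √(464 + (2 + 112)) = √(464 + 114) = √578 = 17*√2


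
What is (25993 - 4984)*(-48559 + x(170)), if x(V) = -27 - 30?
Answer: -1021373544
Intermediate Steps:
x(V) = -57
(25993 - 4984)*(-48559 + x(170)) = (25993 - 4984)*(-48559 - 57) = 21009*(-48616) = -1021373544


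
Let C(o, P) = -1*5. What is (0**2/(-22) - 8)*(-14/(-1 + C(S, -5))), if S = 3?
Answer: -56/3 ≈ -18.667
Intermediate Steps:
C(o, P) = -5
(0**2/(-22) - 8)*(-14/(-1 + C(S, -5))) = (0**2/(-22) - 8)*(-14/(-1 - 5)) = (0*(-1/22) - 8)*(-14/(1*(-6))) = (0 - 8)*(-14/(-6)) = -(-112)*(-1)/6 = -8*7/3 = -56/3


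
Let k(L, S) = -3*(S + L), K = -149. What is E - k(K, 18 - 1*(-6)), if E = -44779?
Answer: -45154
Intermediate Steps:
k(L, S) = -3*L - 3*S (k(L, S) = -3*(L + S) = -3*L - 3*S)
E - k(K, 18 - 1*(-6)) = -44779 - (-3*(-149) - 3*(18 - 1*(-6))) = -44779 - (447 - 3*(18 + 6)) = -44779 - (447 - 3*24) = -44779 - (447 - 72) = -44779 - 1*375 = -44779 - 375 = -45154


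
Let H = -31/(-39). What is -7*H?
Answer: -217/39 ≈ -5.5641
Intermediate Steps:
H = 31/39 (H = -31*(-1/39) = 31/39 ≈ 0.79487)
-7*H = -7*31/39 = -217/39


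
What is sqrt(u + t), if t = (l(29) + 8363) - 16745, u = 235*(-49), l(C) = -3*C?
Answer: 4*I*sqrt(1249) ≈ 141.36*I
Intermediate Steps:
u = -11515
t = -8469 (t = (-3*29 + 8363) - 16745 = (-87 + 8363) - 16745 = 8276 - 16745 = -8469)
sqrt(u + t) = sqrt(-11515 - 8469) = sqrt(-19984) = 4*I*sqrt(1249)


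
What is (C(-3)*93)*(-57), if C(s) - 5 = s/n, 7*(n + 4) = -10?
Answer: -58869/2 ≈ -29435.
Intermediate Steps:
n = -38/7 (n = -4 + (1/7)*(-10) = -4 - 10/7 = -38/7 ≈ -5.4286)
C(s) = 5 - 7*s/38 (C(s) = 5 + s/(-38/7) = 5 + s*(-7/38) = 5 - 7*s/38)
(C(-3)*93)*(-57) = ((5 - 7/38*(-3))*93)*(-57) = ((5 + 21/38)*93)*(-57) = ((211/38)*93)*(-57) = (19623/38)*(-57) = -58869/2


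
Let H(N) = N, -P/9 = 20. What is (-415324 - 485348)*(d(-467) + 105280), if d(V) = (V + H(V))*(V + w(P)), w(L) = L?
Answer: -639097036416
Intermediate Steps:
P = -180 (P = -9*20 = -180)
d(V) = 2*V*(-180 + V) (d(V) = (V + V)*(V - 180) = (2*V)*(-180 + V) = 2*V*(-180 + V))
(-415324 - 485348)*(d(-467) + 105280) = (-415324 - 485348)*(2*(-467)*(-180 - 467) + 105280) = -900672*(2*(-467)*(-647) + 105280) = -900672*(604298 + 105280) = -900672*709578 = -639097036416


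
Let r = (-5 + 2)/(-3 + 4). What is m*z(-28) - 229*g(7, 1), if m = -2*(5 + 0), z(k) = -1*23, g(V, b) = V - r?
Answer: -2060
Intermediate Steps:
r = -3 (r = -3/1 = -3*1 = -3)
g(V, b) = 3 + V (g(V, b) = V - 1*(-3) = V + 3 = 3 + V)
z(k) = -23
m = -10 (m = -2*5 = -10)
m*z(-28) - 229*g(7, 1) = -10*(-23) - 229*(3 + 7) = 230 - 229*10 = 230 - 2290 = -2060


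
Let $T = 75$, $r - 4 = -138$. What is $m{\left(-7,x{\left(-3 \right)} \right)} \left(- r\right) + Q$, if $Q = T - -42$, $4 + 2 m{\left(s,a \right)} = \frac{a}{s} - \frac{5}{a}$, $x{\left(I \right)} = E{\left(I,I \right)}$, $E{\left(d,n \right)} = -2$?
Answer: $\frac{499}{14} \approx 35.643$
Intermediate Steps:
$r = -134$ ($r = 4 - 138 = -134$)
$x{\left(I \right)} = -2$
$m{\left(s,a \right)} = -2 - \frac{5}{2 a} + \frac{a}{2 s}$ ($m{\left(s,a \right)} = -2 + \frac{\frac{a}{s} - \frac{5}{a}}{2} = -2 + \frac{- \frac{5}{a} + \frac{a}{s}}{2} = -2 + \left(- \frac{5}{2 a} + \frac{a}{2 s}\right) = -2 - \frac{5}{2 a} + \frac{a}{2 s}$)
$Q = 117$ ($Q = 75 - -42 = 75 + 42 = 117$)
$m{\left(-7,x{\left(-3 \right)} \right)} \left(- r\right) + Q = \left(-2 - \frac{5}{2 \left(-2\right)} + \frac{1}{2} \left(-2\right) \frac{1}{-7}\right) \left(\left(-1\right) \left(-134\right)\right) + 117 = \left(-2 - - \frac{5}{4} + \frac{1}{2} \left(-2\right) \left(- \frac{1}{7}\right)\right) 134 + 117 = \left(-2 + \frac{5}{4} + \frac{1}{7}\right) 134 + 117 = \left(- \frac{17}{28}\right) 134 + 117 = - \frac{1139}{14} + 117 = \frac{499}{14}$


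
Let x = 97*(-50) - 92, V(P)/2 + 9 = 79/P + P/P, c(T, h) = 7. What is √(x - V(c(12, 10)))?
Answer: 4*I*√15155/7 ≈ 70.346*I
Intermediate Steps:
V(P) = -16 + 158/P (V(P) = -18 + 2*(79/P + P/P) = -18 + 2*(79/P + 1) = -18 + 2*(1 + 79/P) = -18 + (2 + 158/P) = -16 + 158/P)
x = -4942 (x = -4850 - 92 = -4942)
√(x - V(c(12, 10))) = √(-4942 - (-16 + 158/7)) = √(-4942 - 1*46/7) = √(-4942 - 46/7) = √(-34640/7) = 4*I*√15155/7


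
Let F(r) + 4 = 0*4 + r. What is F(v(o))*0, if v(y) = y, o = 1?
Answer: 0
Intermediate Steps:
F(r) = -4 + r (F(r) = -4 + (0*4 + r) = -4 + (0 + r) = -4 + r)
F(v(o))*0 = (-4 + 1)*0 = -3*0 = 0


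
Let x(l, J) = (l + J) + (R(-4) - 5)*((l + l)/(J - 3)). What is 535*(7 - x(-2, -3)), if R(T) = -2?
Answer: 26750/3 ≈ 8916.7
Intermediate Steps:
x(l, J) = J + l - 14*l/(-3 + J) (x(l, J) = (l + J) + (-2 - 5)*((l + l)/(J - 3)) = (J + l) - 7*2*l/(-3 + J) = (J + l) - 14*l/(-3 + J) = J + l - 14*l/(-3 + J))
535*(7 - x(-2, -3)) = 535*(7 - ((-3)² - 17*(-2) - 3*(-3) - 3*(-2))/(-3 - 3)) = 535*(7 - (9 + 34 + 9 + 6)/(-6)) = 535*(7 - (-1)*58/6) = 535*(7 - 1*(-29/3)) = 535*(7 + 29/3) = 535*(50/3) = 26750/3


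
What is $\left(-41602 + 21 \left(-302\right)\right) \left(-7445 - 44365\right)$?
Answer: $2483978640$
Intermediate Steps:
$\left(-41602 + 21 \left(-302\right)\right) \left(-7445 - 44365\right) = \left(-41602 - 6342\right) \left(-51810\right) = \left(-47944\right) \left(-51810\right) = 2483978640$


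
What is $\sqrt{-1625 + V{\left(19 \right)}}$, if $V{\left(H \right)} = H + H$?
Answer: $23 i \sqrt{3} \approx 39.837 i$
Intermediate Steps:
$V{\left(H \right)} = 2 H$
$\sqrt{-1625 + V{\left(19 \right)}} = \sqrt{-1625 + 2 \cdot 19} = \sqrt{-1625 + 38} = \sqrt{-1587} = 23 i \sqrt{3}$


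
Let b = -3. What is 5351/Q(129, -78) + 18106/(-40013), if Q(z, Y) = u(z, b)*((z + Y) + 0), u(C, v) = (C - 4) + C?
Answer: -20435561/518328402 ≈ -0.039426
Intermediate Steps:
u(C, v) = -4 + 2*C (u(C, v) = (-4 + C) + C = -4 + 2*C)
Q(z, Y) = (-4 + 2*z)*(Y + z) (Q(z, Y) = (-4 + 2*z)*((z + Y) + 0) = (-4 + 2*z)*((Y + z) + 0) = (-4 + 2*z)*(Y + z))
5351/Q(129, -78) + 18106/(-40013) = 5351/((2*(-2 + 129)*(-78 + 129))) + 18106/(-40013) = 5351/((2*127*51)) + 18106*(-1/40013) = 5351/12954 - 18106/40013 = -20435561/518328402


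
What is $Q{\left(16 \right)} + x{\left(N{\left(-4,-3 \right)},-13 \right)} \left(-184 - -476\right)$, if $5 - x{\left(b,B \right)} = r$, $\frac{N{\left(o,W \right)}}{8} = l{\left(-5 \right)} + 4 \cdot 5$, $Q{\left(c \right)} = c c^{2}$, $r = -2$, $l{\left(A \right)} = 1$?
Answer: $6140$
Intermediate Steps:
$Q{\left(c \right)} = c^{3}$
$N{\left(o,W \right)} = 168$ ($N{\left(o,W \right)} = 8 \left(1 + 4 \cdot 5\right) = 8 \left(1 + 20\right) = 8 \cdot 21 = 168$)
$x{\left(b,B \right)} = 7$ ($x{\left(b,B \right)} = 5 - -2 = 5 + 2 = 7$)
$Q{\left(16 \right)} + x{\left(N{\left(-4,-3 \right)},-13 \right)} \left(-184 - -476\right) = 16^{3} + 7 \left(-184 - -476\right) = 4096 + 7 \left(-184 + 476\right) = 4096 + 7 \cdot 292 = 4096 + 2044 = 6140$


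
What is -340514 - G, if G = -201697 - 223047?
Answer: 84230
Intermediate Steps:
G = -424744
-340514 - G = -340514 - 1*(-424744) = -340514 + 424744 = 84230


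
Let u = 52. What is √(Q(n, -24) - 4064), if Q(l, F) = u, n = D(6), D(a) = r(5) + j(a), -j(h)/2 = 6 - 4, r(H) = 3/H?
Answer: 2*I*√1003 ≈ 63.34*I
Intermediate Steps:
j(h) = -4 (j(h) = -2*(6 - 4) = -2*2 = -4)
D(a) = -17/5 (D(a) = 3/5 - 4 = 3*(⅕) - 4 = ⅗ - 4 = -17/5)
n = -17/5 ≈ -3.4000
Q(l, F) = 52
√(Q(n, -24) - 4064) = √(52 - 4064) = √(-4012) = 2*I*√1003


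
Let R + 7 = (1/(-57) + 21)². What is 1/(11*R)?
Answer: 3249/15484403 ≈ 0.00020982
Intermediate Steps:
R = 1407673/3249 (R = -7 + (1/(-57) + 21)² = -7 + (-1/57 + 21)² = -7 + (1196/57)² = -7 + 1430416/3249 = 1407673/3249 ≈ 433.26)
1/(11*R) = 1/(11*(1407673/3249)) = 1/(15484403/3249) = 3249/15484403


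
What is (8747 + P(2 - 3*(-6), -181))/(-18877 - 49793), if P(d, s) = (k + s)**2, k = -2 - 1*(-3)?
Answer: -41147/68670 ≈ -0.59920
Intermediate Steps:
k = 1 (k = -2 + 3 = 1)
P(d, s) = (1 + s)**2
(8747 + P(2 - 3*(-6), -181))/(-18877 - 49793) = (8747 + (1 - 181)**2)/(-18877 - 49793) = (8747 + (-180)**2)/(-68670) = (8747 + 32400)*(-1/68670) = 41147*(-1/68670) = -41147/68670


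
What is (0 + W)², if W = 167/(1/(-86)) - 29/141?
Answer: 4100912555041/19881 ≈ 2.0627e+8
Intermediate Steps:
W = -2025071/141 (W = 167/(-1/86) - 29*1/141 = 167*(-86) - 29/141 = -14362 - 29/141 = -2025071/141 ≈ -14362.)
(0 + W)² = (0 - 2025071/141)² = (-2025071/141)² = 4100912555041/19881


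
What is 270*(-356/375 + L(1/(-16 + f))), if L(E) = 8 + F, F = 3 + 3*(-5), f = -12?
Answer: -33408/25 ≈ -1336.3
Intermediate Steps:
F = -12 (F = 3 - 15 = -12)
L(E) = -4 (L(E) = 8 - 12 = -4)
270*(-356/375 + L(1/(-16 + f))) = 270*(-356/375 - 4) = 270*(-1856/375) = -33408/25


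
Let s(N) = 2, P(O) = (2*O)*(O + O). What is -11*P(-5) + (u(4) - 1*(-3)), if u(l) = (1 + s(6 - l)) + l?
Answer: -1090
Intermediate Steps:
P(O) = 4*O² (P(O) = (2*O)*(2*O) = 4*O²)
u(l) = 3 + l (u(l) = (1 + 2) + l = 3 + l)
-11*P(-5) + (u(4) - 1*(-3)) = -44*(-5)² + ((3 + 4) - 1*(-3)) = -44*25 + (7 + 3) = -11*100 + 10 = -1100 + 10 = -1090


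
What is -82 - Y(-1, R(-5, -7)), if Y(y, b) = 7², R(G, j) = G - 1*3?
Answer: -131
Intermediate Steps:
R(G, j) = -3 + G (R(G, j) = G - 3 = -3 + G)
Y(y, b) = 49
-82 - Y(-1, R(-5, -7)) = -82 - 1*49 = -82 - 49 = -131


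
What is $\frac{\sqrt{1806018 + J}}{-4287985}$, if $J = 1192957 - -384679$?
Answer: $- \frac{\sqrt{3383654}}{4287985} \approx -0.00042898$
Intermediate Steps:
$J = 1577636$ ($J = 1192957 + 384679 = 1577636$)
$\frac{\sqrt{1806018 + J}}{-4287985} = \frac{\sqrt{1806018 + 1577636}}{-4287985} = \sqrt{3383654} \left(- \frac{1}{4287985}\right) = - \frac{\sqrt{3383654}}{4287985}$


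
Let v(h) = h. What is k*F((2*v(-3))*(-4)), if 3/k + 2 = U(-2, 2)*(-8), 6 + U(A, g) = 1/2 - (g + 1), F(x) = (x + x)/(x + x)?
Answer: 1/22 ≈ 0.045455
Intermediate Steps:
F(x) = 1 (F(x) = (2*x)/((2*x)) = (2*x)*(1/(2*x)) = 1)
U(A, g) = -13/2 - g (U(A, g) = -6 + (1/2 - (g + 1)) = -6 + (½ - (1 + g)) = -6 + (½ + (-1 - g)) = -6 + (-½ - g) = -13/2 - g)
k = 1/22 (k = 3/(-2 + (-13/2 - 1*2)*(-8)) = 3/(-2 + (-13/2 - 2)*(-8)) = 3/(-2 - 17/2*(-8)) = 3/(-2 + 68) = 3/66 = 3*(1/66) = 1/22 ≈ 0.045455)
k*F((2*v(-3))*(-4)) = (1/22)*1 = 1/22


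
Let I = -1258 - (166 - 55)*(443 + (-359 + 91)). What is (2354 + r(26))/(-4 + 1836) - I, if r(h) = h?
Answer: 9473409/458 ≈ 20684.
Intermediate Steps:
I = -20683 (I = -1258 - 111*(443 - 268) = -1258 - 111*175 = -1258 - 1*19425 = -1258 - 19425 = -20683)
(2354 + r(26))/(-4 + 1836) - I = (2354 + 26)/(-4 + 1836) - 1*(-20683) = 2380/1832 + 20683 = 2380*(1/1832) + 20683 = 595/458 + 20683 = 9473409/458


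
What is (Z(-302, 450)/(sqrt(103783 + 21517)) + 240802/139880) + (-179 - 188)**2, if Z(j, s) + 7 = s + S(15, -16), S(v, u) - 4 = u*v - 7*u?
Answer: 9420269061/69940 + 319*sqrt(1253)/12530 ≈ 1.3469e+5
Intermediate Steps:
S(v, u) = 4 - 7*u + u*v (S(v, u) = 4 + (u*v - 7*u) = 4 + (-7*u + u*v) = 4 - 7*u + u*v)
Z(j, s) = -131 + s (Z(j, s) = -7 + (s + (4 - 7*(-16) - 16*15)) = -7 + (s + (4 + 112 - 240)) = -7 + (s - 124) = -7 + (-124 + s) = -131 + s)
(Z(-302, 450)/(sqrt(103783 + 21517)) + 240802/139880) + (-179 - 188)**2 = ((-131 + 450)/(sqrt(103783 + 21517)) + 240802/139880) + (-179 - 188)**2 = (319/(sqrt(125300)) + 240802*(1/139880)) + (-367)**2 = (319/((10*sqrt(1253))) + 120401/69940) + 134689 = (319*(sqrt(1253)/12530) + 120401/69940) + 134689 = (319*sqrt(1253)/12530 + 120401/69940) + 134689 = (120401/69940 + 319*sqrt(1253)/12530) + 134689 = 9420269061/69940 + 319*sqrt(1253)/12530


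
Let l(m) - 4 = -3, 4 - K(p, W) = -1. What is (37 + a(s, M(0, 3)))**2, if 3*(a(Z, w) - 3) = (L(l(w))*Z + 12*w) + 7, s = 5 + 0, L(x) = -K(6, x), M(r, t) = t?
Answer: 2116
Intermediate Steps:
K(p, W) = 5 (K(p, W) = 4 - 1*(-1) = 4 + 1 = 5)
l(m) = 1 (l(m) = 4 - 3 = 1)
L(x) = -5 (L(x) = -1*5 = -5)
s = 5
a(Z, w) = 16/3 + 4*w - 5*Z/3 (a(Z, w) = 3 + ((-5*Z + 12*w) + 7)/3 = 3 + (7 - 5*Z + 12*w)/3 = 3 + (7/3 + 4*w - 5*Z/3) = 16/3 + 4*w - 5*Z/3)
(37 + a(s, M(0, 3)))**2 = (37 + (16/3 + 4*3 - 5/3*5))**2 = (37 + (16/3 + 12 - 25/3))**2 = (37 + 9)**2 = 46**2 = 2116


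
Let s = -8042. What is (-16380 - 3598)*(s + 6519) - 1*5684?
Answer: 30420810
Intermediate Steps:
(-16380 - 3598)*(s + 6519) - 1*5684 = (-16380 - 3598)*(-8042 + 6519) - 1*5684 = -19978*(-1523) - 5684 = 30426494 - 5684 = 30420810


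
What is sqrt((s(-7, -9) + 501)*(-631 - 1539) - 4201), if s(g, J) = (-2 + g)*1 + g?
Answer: I*sqrt(1056651) ≈ 1027.9*I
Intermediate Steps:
s(g, J) = -2 + 2*g (s(g, J) = (-2 + g) + g = -2 + 2*g)
sqrt((s(-7, -9) + 501)*(-631 - 1539) - 4201) = sqrt(((-2 + 2*(-7)) + 501)*(-631 - 1539) - 4201) = sqrt(((-2 - 14) + 501)*(-2170) - 4201) = sqrt((-16 + 501)*(-2170) - 4201) = sqrt(485*(-2170) - 4201) = sqrt(-1052450 - 4201) = sqrt(-1056651) = I*sqrt(1056651)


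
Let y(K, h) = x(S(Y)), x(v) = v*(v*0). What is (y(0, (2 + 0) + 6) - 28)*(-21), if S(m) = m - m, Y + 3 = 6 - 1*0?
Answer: 588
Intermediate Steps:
Y = 3 (Y = -3 + (6 - 1*0) = -3 + (6 + 0) = -3 + 6 = 3)
S(m) = 0
x(v) = 0 (x(v) = v*0 = 0)
y(K, h) = 0
(y(0, (2 + 0) + 6) - 28)*(-21) = (0 - 28)*(-21) = -28*(-21) = 588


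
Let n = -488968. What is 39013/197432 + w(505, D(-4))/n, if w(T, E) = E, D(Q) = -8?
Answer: 2384711005/12067241272 ≈ 0.19762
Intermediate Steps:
39013/197432 + w(505, D(-4))/n = 39013/197432 - 8/(-488968) = 39013*(1/197432) - 8*(-1/488968) = 39013/197432 + 1/61121 = 2384711005/12067241272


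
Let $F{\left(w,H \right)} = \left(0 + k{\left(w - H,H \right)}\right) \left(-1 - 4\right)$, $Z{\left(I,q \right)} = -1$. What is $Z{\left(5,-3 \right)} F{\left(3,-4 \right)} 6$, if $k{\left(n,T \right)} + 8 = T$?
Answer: $-360$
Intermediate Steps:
$k{\left(n,T \right)} = -8 + T$
$F{\left(w,H \right)} = 40 - 5 H$ ($F{\left(w,H \right)} = \left(0 + \left(-8 + H\right)\right) \left(-1 - 4\right) = \left(-8 + H\right) \left(-5\right) = 40 - 5 H$)
$Z{\left(5,-3 \right)} F{\left(3,-4 \right)} 6 = - (40 - -20) 6 = - (40 + 20) 6 = \left(-1\right) 60 \cdot 6 = \left(-60\right) 6 = -360$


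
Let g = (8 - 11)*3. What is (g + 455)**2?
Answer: 198916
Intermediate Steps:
g = -9 (g = -3*3 = -9)
(g + 455)**2 = (-9 + 455)**2 = 446**2 = 198916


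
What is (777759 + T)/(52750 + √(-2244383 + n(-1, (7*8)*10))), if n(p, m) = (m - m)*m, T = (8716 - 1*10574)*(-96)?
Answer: 16811899750/928268961 - 318709*I*√2244383/928268961 ≈ 18.111 - 0.51436*I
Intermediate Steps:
T = 178368 (T = (8716 - 10574)*(-96) = -1858*(-96) = 178368)
n(p, m) = 0 (n(p, m) = 0*m = 0)
(777759 + T)/(52750 + √(-2244383 + n(-1, (7*8)*10))) = (777759 + 178368)/(52750 + √(-2244383 + 0)) = 956127/(52750 + √(-2244383)) = 956127/(52750 + I*√2244383)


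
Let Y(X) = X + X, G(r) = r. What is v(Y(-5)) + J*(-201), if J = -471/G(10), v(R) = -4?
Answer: 94631/10 ≈ 9463.1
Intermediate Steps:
Y(X) = 2*X
J = -471/10 ≈ -47.100
v(Y(-5)) + J*(-201) = -4 - 471/10*(-201) = -4 + 94671/10 = 94631/10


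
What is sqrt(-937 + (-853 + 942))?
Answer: 4*I*sqrt(53) ≈ 29.12*I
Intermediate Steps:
sqrt(-937 + (-853 + 942)) = sqrt(-937 + 89) = sqrt(-848) = 4*I*sqrt(53)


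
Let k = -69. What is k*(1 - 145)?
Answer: 9936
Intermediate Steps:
k*(1 - 145) = -69*(1 - 145) = -69*(-144) = 9936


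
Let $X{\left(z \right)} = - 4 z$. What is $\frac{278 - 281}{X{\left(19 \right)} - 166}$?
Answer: $\frac{3}{242} \approx 0.012397$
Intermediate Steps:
$\frac{278 - 281}{X{\left(19 \right)} - 166} = \frac{278 - 281}{\left(-4\right) 19 - 166} = - \frac{3}{-76 - 166} = - \frac{3}{-242} = \left(-3\right) \left(- \frac{1}{242}\right) = \frac{3}{242}$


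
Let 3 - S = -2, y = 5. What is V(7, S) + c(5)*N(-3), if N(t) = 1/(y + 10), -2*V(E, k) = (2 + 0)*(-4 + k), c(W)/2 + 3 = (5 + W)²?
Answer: 179/15 ≈ 11.933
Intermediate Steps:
c(W) = -6 + 2*(5 + W)²
S = 5 (S = 3 - 1*(-2) = 3 + 2 = 5)
V(E, k) = 4 - k (V(E, k) = -(2 + 0)*(-4 + k)/2 = -(-4 + k) = -(-8 + 2*k)/2 = 4 - k)
N(t) = 1/15 (N(t) = 1/(5 + 10) = 1/15)
V(7, S) + c(5)*N(-3) = (4 - 1*5) + (-6 + 2*(5 + 5)²)*(1/15) = (4 - 5) + (-6 + 2*10²)*(1/15) = -1 + (-6 + 2*100)*(1/15) = -1 + (-6 + 200)*(1/15) = -1 + 194*(1/15) = -1 + 194/15 = 179/15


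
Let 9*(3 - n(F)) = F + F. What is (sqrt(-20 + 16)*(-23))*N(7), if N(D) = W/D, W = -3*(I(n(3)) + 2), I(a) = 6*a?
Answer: 2208*I/7 ≈ 315.43*I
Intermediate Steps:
n(F) = 3 - 2*F/9 (n(F) = 3 - (F + F)/9 = 3 - 2*F/9)
W = -48 (W = -3*(6*(3 - 2/9*3) + 2) = -3*(6*(3 - 2/3) + 2) = -3*(6*(7/3) + 2) = -3*(14 + 2) = -3*16 = -48)
N(D) = -48/D
(sqrt(-20 + 16)*(-23))*N(7) = (sqrt(-20 + 16)*(-23))*(-48/7) = (sqrt(-4)*(-23))*(-48*1/7) = ((2*I)*(-23))*(-48/7) = -46*I*(-48/7) = 2208*I/7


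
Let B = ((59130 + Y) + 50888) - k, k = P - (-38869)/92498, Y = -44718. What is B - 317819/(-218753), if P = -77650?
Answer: 2892501928303805/20234214994 ≈ 1.4295e+5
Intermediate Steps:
k = -7182430831/92498 (k = -77650 - (-38869)/92498 = -77650 - 1*(-38869/92498) = -77650 + 38869/92498 = -7182430831/92498 ≈ -77650.)
B = 13222550231/92498 (B = ((59130 - 44718) + 50888) - 1*(-7182430831/92498) = (14412 + 50888) + 7182430831/92498 = 65300 + 7182430831/92498 = 13222550231/92498 ≈ 1.4295e+5)
B - 317819/(-218753) = 13222550231/92498 - 317819/(-218753) = 13222550231/92498 - 317819*(-1)/218753 = 13222550231/92498 - 1*(-317819/218753) = 13222550231/92498 + 317819/218753 = 2892501928303805/20234214994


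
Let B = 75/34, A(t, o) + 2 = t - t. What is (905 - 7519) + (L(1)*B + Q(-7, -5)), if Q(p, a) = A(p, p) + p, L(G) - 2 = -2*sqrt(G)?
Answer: -6623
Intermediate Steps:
A(t, o) = -2 (A(t, o) = -2 + (t - t) = -2 + 0 = -2)
L(G) = 2 - 2*sqrt(G)
B = 75/34 (B = 75*(1/34) = 75/34 ≈ 2.2059)
Q(p, a) = -2 + p
(905 - 7519) + (L(1)*B + Q(-7, -5)) = (905 - 7519) + ((2 - 2*sqrt(1))*(75/34) + (-2 - 7)) = -6614 + ((2 - 2*1)*(75/34) - 9) = -6614 + ((2 - 2)*(75/34) - 9) = -6614 + (0*(75/34) - 9) = -6614 + (0 - 9) = -6614 - 9 = -6623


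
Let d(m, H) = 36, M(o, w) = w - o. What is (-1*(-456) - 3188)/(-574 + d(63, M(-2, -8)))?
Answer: 1366/269 ≈ 5.0781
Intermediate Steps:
(-1*(-456) - 3188)/(-574 + d(63, M(-2, -8))) = (-1*(-456) - 3188)/(-574 + 36) = (456 - 3188)/(-538) = -2732*(-1/538) = 1366/269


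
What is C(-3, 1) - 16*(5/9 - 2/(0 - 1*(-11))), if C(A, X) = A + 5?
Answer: -394/99 ≈ -3.9798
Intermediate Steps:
C(A, X) = 5 + A
C(-3, 1) - 16*(5/9 - 2/(0 - 1*(-11))) = (5 - 3) - 16*(5/9 - 2/(0 - 1*(-11))) = 2 - 16*(5*(⅑) - 2/(0 + 11)) = 2 - 16*(5/9 - 2/11) = 2 - 16*37/99 = 2 - 592/99 = -394/99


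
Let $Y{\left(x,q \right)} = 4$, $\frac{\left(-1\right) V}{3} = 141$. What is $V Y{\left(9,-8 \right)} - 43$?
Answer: $-1735$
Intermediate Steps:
$V = -423$ ($V = \left(-3\right) 141 = -423$)
$V Y{\left(9,-8 \right)} - 43 = \left(-423\right) 4 - 43 = -1692 - 43 = -1735$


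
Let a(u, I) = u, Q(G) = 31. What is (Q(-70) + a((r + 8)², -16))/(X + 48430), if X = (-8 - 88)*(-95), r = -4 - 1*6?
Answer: 7/11510 ≈ 0.00060817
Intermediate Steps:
r = -10 (r = -4 - 6 = -10)
X = 9120 (X = -96*(-95) = 9120)
(Q(-70) + a((r + 8)², -16))/(X + 48430) = (31 + (-10 + 8)²)/(9120 + 48430) = (31 + (-2)²)/57550 = (31 + 4)*(1/57550) = 35*(1/57550) = 7/11510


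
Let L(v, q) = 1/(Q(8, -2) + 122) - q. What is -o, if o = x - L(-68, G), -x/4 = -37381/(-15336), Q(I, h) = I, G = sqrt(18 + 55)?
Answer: 1215841/124605 - sqrt(73) ≈ 1.2136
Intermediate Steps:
G = sqrt(73) ≈ 8.5440
L(v, q) = 1/130 - q (L(v, q) = 1/(8 + 122) - q = 1/130 - q)
x = -37381/3834 (x = -(-149524)/(-15336) = -(-149524)*(-1)/15336 = -4*37381/15336 = -37381/3834 ≈ -9.7499)
o = -1215841/124605 + sqrt(73) (o = -37381/3834 - (1/130 - sqrt(73)) = -37381/3834 + (-1/130 + sqrt(73)) = -1215841/124605 + sqrt(73) ≈ -1.2136)
-o = -(-1215841/124605 + sqrt(73)) = 1215841/124605 - sqrt(73)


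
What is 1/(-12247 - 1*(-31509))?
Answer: 1/19262 ≈ 5.1916e-5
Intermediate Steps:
1/(-12247 - 1*(-31509)) = 1/(-12247 + 31509) = 1/19262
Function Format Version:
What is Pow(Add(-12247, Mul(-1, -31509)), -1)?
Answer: Rational(1, 19262) ≈ 5.1916e-5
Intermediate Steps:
Pow(Add(-12247, Mul(-1, -31509)), -1) = Pow(Add(-12247, 31509), -1) = Pow(19262, -1) = Rational(1, 19262)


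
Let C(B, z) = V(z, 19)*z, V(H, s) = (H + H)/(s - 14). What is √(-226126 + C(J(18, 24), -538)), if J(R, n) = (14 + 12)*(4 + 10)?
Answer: I*√2758710/5 ≈ 332.19*I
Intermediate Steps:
V(H, s) = 2*H/(-14 + s) (V(H, s) = (2*H)/(-14 + s) = 2*H/(-14 + s))
J(R, n) = 364 (J(R, n) = 26*14 = 364)
C(B, z) = 2*z²/5 (C(B, z) = (2*z/(-14 + 19))*z = (2*z/5)*z = 2*z²/5)
√(-226126 + C(J(18, 24), -538)) = √(-226126 + (⅖)*(-538)²) = √(-226126 + (⅖)*289444) = √(-226126 + 578888/5) = √(-551742/5) = I*√2758710/5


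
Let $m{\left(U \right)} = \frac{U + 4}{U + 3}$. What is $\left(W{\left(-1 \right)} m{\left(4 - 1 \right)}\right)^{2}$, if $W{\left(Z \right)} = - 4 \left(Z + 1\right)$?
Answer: $0$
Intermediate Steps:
$W{\left(Z \right)} = -4 - 4 Z$ ($W{\left(Z \right)} = - 4 \left(1 + Z\right) = -4 - 4 Z$)
$m{\left(U \right)} = \frac{4 + U}{3 + U}$
$\left(W{\left(-1 \right)} m{\left(4 - 1 \right)}\right)^{2} = \left(\left(-4 - -4\right) \frac{4 + \left(4 - 1\right)}{3 + \left(4 - 1\right)}\right)^{2} = \left(\left(-4 + 4\right) \frac{4 + \left(4 - 1\right)}{3 + \left(4 - 1\right)}\right)^{2} = \left(0 \frac{4 + 3}{3 + 3}\right)^{2} = \left(0 \cdot \frac{1}{6} \cdot 7\right)^{2} = \left(0 \cdot \frac{7}{6}\right)^{2} = 0^{2} = 0$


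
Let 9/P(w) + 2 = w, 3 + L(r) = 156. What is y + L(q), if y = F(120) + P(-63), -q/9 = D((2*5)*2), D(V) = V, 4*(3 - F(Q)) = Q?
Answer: 8181/65 ≈ 125.86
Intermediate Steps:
F(Q) = 3 - Q/4
q = -180 (q = -9*2*5*2 = -90*2 = -9*20 = -180)
L(r) = 153 (L(r) = -3 + 156 = 153)
P(w) = 9/(-2 + w)
y = -1764/65 (y = (3 - ¼*120) + 9/(-2 - 63) = (3 - 30) + 9/(-65) = -27 + 9*(-1/65) = -27 - 9/65 = -1764/65 ≈ -27.138)
y + L(q) = -1764/65 + 153 = 8181/65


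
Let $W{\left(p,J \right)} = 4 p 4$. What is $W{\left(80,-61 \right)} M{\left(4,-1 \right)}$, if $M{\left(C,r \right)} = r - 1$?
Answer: $-2560$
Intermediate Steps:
$M{\left(C,r \right)} = -1 + r$
$W{\left(p,J \right)} = 16 p$
$W{\left(80,-61 \right)} M{\left(4,-1 \right)} = 16 \cdot 80 \left(-1 - 1\right) = 1280 \left(-2\right) = -2560$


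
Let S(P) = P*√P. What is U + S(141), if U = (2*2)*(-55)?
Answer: -220 + 141*√141 ≈ 1454.3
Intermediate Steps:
S(P) = P^(3/2)
U = -220 (U = 4*(-55) = -220)
U + S(141) = -220 + 141^(3/2) = -220 + 141*√141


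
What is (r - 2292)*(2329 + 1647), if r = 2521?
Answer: 910504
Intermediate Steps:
(r - 2292)*(2329 + 1647) = (2521 - 2292)*(2329 + 1647) = 229*3976 = 910504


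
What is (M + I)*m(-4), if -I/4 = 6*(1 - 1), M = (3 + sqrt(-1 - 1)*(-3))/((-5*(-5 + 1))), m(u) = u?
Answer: -3/5 + 3*I*sqrt(2)/5 ≈ -0.6 + 0.84853*I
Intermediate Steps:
M = 3/20 - 3*I*sqrt(2)/20 (M = (3 + sqrt(-2)*(-3))/((-5*(-4))) = (3 + (I*sqrt(2))*(-3))/20 = (3 - 3*I*sqrt(2))*(1/20) = 3/20 - 3*I*sqrt(2)/20 ≈ 0.15 - 0.21213*I)
I = 0 (I = -24*(1 - 1) = -24*0 = -4*0 = 0)
(M + I)*m(-4) = ((3/20 - 3*I*sqrt(2)/20) + 0)*(-4) = (3/20 - 3*I*sqrt(2)/20)*(-4) = -3/5 + 3*I*sqrt(2)/5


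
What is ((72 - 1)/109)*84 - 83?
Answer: -3083/109 ≈ -28.284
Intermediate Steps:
((72 - 1)/109)*84 - 83 = (71*(1/109))*84 - 83 = (71/109)*84 - 83 = 5964/109 - 83 = -3083/109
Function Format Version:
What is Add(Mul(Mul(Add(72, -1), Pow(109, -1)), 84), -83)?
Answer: Rational(-3083, 109) ≈ -28.284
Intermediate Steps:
Add(Mul(Mul(Add(72, -1), Pow(109, -1)), 84), -83) = Add(Mul(Mul(71, Rational(1, 109)), 84), -83) = Add(Mul(Rational(71, 109), 84), -83) = Add(Rational(5964, 109), -83) = Rational(-3083, 109)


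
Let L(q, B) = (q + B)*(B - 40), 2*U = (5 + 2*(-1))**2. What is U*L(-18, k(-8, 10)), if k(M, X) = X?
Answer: 1080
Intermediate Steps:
U = 9/2 (U = (5 + 2*(-1))**2/2 = (5 - 2)**2/2 = (1/2)*3**2 = (1/2)*9 = 9/2 ≈ 4.5000)
L(q, B) = (-40 + B)*(B + q) (L(q, B) = (B + q)*(-40 + B) = (-40 + B)*(B + q))
U*L(-18, k(-8, 10)) = 9*(10**2 - 40*10 - 40*(-18) + 10*(-18))/2 = 9*(100 - 400 + 720 - 180)/2 = (9/2)*240 = 1080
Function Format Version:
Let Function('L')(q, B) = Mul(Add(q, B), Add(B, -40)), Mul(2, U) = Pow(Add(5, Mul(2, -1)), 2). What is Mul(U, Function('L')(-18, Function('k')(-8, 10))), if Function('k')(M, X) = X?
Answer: 1080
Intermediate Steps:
U = Rational(9, 2) (U = Mul(Rational(1, 2), Pow(Add(5, Mul(2, -1)), 2)) = Mul(Rational(1, 2), Pow(Add(5, -2), 2)) = Mul(Rational(1, 2), Pow(3, 2)) = Mul(Rational(1, 2), 9) = Rational(9, 2) ≈ 4.5000)
Function('L')(q, B) = Mul(Add(-40, B), Add(B, q)) (Function('L')(q, B) = Mul(Add(B, q), Add(-40, B)) = Mul(Add(-40, B), Add(B, q)))
Mul(U, Function('L')(-18, Function('k')(-8, 10))) = Mul(Rational(9, 2), Add(Pow(10, 2), Mul(-40, 10), Mul(-40, -18), Mul(10, -18))) = Mul(Rational(9, 2), Add(100, -400, 720, -180)) = Mul(Rational(9, 2), 240) = 1080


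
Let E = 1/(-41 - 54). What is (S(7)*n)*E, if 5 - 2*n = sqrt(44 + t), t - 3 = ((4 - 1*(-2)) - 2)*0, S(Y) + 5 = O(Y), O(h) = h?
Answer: -1/19 + sqrt(47)/95 ≈ 0.019533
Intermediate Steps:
S(Y) = -5 + Y
E = -1/95 (E = 1/(-95) = -1/95 ≈ -0.010526)
t = 3 (t = 3 + ((4 - 1*(-2)) - 2)*0 = 3 + ((4 + 2) - 2)*0 = 3 + (6 - 2)*0 = 3 + 4*0 = 3 + 0 = 3)
n = 5/2 - sqrt(47)/2 (n = 5/2 - sqrt(44 + 3)/2 = 5/2 - sqrt(47)/2 ≈ -0.92783)
(S(7)*n)*E = ((-5 + 7)*(5/2 - sqrt(47)/2))*(-1/95) = (2*(5/2 - sqrt(47)/2))*(-1/95) = (5 - sqrt(47))*(-1/95) = -1/19 + sqrt(47)/95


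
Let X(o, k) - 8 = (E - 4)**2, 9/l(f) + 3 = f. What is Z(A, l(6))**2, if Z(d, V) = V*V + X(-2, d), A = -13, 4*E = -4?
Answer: 1764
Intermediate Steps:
E = -1 (E = (1/4)*(-4) = -1)
l(f) = 9/(-3 + f)
X(o, k) = 33 (X(o, k) = 8 + (-1 - 4)**2 = 8 + (-5)**2 = 8 + 25 = 33)
Z(d, V) = 33 + V**2 (Z(d, V) = V*V + 33 = V**2 + 33 = 33 + V**2)
Z(A, l(6))**2 = (33 + (9/(-3 + 6))**2)**2 = (33 + (9/3)**2)**2 = (33 + (9*(1/3))**2)**2 = (33 + 3**2)**2 = (33 + 9)**2 = 42**2 = 1764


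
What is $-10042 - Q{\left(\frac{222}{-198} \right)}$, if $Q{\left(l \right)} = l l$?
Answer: $- \frac{10937107}{1089} \approx -10043.0$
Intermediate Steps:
$Q{\left(l \right)} = l^{2}$
$-10042 - Q{\left(\frac{222}{-198} \right)} = -10042 - \left(\frac{222}{-198}\right)^{2} = -10042 - \left(222 \left(- \frac{1}{198}\right)\right)^{2} = -10042 - \left(- \frac{37}{33}\right)^{2} = -10042 - \frac{1369}{1089} = - \frac{10937107}{1089}$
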